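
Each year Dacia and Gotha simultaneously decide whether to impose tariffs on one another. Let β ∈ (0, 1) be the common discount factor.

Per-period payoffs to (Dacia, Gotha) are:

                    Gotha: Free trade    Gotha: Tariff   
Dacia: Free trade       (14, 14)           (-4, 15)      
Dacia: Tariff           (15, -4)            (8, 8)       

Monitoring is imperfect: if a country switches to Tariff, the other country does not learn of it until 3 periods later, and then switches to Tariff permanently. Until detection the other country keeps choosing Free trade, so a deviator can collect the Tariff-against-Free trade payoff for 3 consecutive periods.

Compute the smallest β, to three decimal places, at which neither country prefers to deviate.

0.523

Deviating for the 3 undetected periods gains 15−14 = 1 per period over cooperation, then loses 14−8 = 6 per period forever once punishment starts.
Gain: 1(1 + β + … + β^2); loss: 6·β^3/(1−β).
No profitable deviation ⇔ 1(1−β^3) ≤ 6·β^3, i.e. β^3 ≥ 1/(1+6) = 1/7.
Hence β ≥ (1/7)^(1/3) ≈ 0.523.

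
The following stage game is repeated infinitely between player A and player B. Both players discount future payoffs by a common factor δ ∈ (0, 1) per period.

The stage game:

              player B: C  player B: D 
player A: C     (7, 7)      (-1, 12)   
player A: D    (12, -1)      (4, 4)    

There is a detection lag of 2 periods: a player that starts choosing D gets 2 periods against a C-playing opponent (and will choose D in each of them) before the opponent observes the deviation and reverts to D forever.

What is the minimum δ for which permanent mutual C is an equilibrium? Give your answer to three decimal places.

0.791

Deviating for the 2 undetected periods gains 12−7 = 5 per period over cooperation, then loses 7−4 = 3 per period forever once punishment starts.
Gain: 5(1 + δ + … + δ^1); loss: 3·δ^2/(1−δ).
No profitable deviation ⇔ 5(1−δ^2) ≤ 3·δ^2, i.e. δ^2 ≥ 5/(5+3) = 5/8.
Hence δ ≥ (5/8)^(1/2) ≈ 0.791.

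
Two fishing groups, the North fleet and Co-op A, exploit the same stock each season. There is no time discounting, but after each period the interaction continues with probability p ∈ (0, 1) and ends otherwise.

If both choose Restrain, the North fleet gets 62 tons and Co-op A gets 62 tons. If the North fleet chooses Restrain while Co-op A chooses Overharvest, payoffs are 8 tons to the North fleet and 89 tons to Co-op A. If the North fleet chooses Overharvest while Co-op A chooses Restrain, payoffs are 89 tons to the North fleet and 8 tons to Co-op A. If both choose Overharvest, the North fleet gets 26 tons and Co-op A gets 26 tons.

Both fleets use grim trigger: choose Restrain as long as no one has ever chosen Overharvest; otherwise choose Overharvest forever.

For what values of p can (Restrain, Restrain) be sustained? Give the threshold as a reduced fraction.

3/7

Expected cooperation value is 62 + p·62 + p²·62 + … = 62/(1−p); deviation gives 89 + p·26/(1−p).
62 ≥ 89(1−p) + 26p ⇒ 63p ≥ 27 ⇒ p ≥ 27/63 = 3/7.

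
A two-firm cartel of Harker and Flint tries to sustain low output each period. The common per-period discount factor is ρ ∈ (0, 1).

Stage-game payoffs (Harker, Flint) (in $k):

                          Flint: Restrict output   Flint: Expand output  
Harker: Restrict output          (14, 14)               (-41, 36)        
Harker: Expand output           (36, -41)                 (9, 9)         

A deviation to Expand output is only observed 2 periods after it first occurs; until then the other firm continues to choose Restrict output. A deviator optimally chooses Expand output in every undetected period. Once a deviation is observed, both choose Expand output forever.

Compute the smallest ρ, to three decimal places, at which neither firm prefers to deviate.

0.903

Deviating for the 2 undetected periods gains 36−14 = 22 per period over cooperation, then loses 14−9 = 5 per period forever once punishment starts.
Gain: 22(1 + ρ + … + ρ^1); loss: 5·ρ^2/(1−ρ).
No profitable deviation ⇔ 22(1−ρ^2) ≤ 5·ρ^2, i.e. ρ^2 ≥ 22/(22+5) = 22/27.
Hence ρ ≥ (22/27)^(1/2) ≈ 0.903.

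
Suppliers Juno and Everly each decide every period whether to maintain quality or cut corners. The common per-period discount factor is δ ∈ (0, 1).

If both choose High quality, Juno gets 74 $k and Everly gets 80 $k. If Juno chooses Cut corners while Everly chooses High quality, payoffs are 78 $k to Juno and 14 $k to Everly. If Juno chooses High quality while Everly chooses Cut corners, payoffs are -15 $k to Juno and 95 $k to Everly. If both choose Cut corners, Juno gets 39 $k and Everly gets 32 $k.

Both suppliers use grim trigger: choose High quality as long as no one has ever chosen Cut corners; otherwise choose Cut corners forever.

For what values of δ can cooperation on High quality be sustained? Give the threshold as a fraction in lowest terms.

For Juno: deviation gain 78−74 = 4, per-period punishment loss 74−39 = 35. IC gives δ ≥ 4/39.
For Everly: gain 15, loss 48 per period, so δ ≥ 15/63 = 5/21.
The tighter constraint is Everly's, so cooperation needs δ ≥ 5/21.

5/21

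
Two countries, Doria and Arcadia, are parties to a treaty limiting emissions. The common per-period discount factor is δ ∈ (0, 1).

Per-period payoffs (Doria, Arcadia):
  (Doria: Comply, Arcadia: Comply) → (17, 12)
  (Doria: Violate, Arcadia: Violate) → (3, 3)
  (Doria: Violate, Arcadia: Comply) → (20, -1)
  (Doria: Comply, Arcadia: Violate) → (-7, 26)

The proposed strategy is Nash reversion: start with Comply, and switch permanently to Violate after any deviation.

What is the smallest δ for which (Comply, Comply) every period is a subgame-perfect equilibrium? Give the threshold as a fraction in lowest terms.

14/23

Doria: cooperation gives 17 each period; deviation gives 20 once then 3 forever.
  17/(1−δ) ≥ 20 + 3δ/(1−δ) ⇒ δ ≥ 3/17.
Arcadia: cooperation gives 12 each period; deviation gives 26 once then 3 forever.
  δ ≥ 14/23.
Both must hold, so the binding constraint is Arcadia's: δ ≥ 14/23.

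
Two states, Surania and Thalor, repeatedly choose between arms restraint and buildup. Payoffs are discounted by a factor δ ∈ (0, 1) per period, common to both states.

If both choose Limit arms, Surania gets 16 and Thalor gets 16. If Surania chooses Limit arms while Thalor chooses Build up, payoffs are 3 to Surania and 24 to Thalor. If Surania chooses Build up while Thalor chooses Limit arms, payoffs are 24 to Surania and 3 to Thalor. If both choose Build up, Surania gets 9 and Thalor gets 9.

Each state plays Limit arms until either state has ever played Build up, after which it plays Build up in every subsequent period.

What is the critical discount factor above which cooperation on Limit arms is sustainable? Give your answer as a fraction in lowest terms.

8/15

One-period gain from deviating is 24 − 16 = 8. The loss is 16 − 9 = 7 in every subsequent period, with present value 7·δ/(1−δ).
Deviation is unprofitable when 7·δ/(1−δ) ≥ 8, i.e. δ/(1−δ) ≥ 8/7.
Equivalently δ ≥ 8/(8+7) = 8/15.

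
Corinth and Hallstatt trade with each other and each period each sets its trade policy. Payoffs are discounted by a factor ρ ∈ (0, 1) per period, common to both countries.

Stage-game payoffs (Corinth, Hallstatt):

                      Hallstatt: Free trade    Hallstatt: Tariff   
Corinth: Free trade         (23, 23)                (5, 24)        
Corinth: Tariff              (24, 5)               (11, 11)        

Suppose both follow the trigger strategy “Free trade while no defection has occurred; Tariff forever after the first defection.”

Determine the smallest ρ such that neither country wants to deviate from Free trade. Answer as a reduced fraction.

1/13

23/(1−ρ) ≥ 24 + 11ρ/(1−ρ)
23 ≥ 24 − 13ρ
ρ ≥ 1/13.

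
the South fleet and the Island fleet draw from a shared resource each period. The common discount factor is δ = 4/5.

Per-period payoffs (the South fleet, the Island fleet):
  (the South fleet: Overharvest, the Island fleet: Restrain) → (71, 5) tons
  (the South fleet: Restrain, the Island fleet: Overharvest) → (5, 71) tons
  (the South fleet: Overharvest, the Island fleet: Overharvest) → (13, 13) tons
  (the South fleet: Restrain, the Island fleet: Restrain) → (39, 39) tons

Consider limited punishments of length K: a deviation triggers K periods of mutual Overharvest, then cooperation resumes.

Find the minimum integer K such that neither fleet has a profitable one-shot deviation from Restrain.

2

No profitable deviation requires (39−13)(δ+…+δ^K) ≥ 71−39, i.e. δ+…+δ^K ≥ 16/13 ≈ 1.2308.
With δ = 4/5, the partial sums are K=1: 0.8000, K=2: 1.4400.
K = 2 is the first length at which the sum reaches 1.2308.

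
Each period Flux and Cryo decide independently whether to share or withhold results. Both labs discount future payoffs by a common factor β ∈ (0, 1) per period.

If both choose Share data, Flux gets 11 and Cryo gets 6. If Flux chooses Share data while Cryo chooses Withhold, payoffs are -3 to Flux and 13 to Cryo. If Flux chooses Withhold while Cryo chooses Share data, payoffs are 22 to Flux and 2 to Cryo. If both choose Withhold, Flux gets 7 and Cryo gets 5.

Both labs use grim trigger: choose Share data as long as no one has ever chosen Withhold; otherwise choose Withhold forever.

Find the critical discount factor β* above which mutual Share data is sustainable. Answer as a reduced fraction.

7/8

For Flux: deviation gain 22−11 = 11, per-period punishment loss 11−7 = 4. IC gives β ≥ 11/15.
For Cryo: gain 7, loss 1 per period, so β ≥ 7/8.
The tighter constraint is Cryo's, so cooperation needs β ≥ 7/8.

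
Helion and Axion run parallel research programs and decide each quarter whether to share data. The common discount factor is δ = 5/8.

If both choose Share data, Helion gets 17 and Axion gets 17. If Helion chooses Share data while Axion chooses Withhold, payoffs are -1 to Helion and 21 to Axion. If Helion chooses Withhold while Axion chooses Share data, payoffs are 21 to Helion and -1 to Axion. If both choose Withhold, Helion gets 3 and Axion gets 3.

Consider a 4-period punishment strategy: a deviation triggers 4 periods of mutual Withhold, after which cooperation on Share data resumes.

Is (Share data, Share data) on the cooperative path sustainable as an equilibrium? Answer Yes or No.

Yes

A one-shot deviation gives 21 now, then 3 for 4 periods, then back to 17.
Gain from deviating: (21−17) today; loss: (17−3) in each of the next 4 periods.
No-deviation condition: (17−3)(δ+…+δ^4) ≥ 21−17, i.e. δ+…+δ^4 ≥ 2/7.
At δ = 5/8: δ+…+δ^4 = 1.4124 ≥ 0.2857.
So cooperation is sustainable.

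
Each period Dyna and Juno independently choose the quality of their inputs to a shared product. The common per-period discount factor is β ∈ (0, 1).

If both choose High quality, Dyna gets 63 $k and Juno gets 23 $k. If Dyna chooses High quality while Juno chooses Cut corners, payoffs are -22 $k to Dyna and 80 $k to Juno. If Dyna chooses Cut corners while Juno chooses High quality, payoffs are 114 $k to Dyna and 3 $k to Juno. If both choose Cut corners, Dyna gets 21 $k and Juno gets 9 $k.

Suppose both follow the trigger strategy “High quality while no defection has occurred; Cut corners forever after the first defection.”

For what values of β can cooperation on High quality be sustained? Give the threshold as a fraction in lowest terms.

57/71

Dyna: cooperation gives 63 each period; deviation gives 114 once then 21 forever.
  63/(1−β) ≥ 114 + 21β/(1−β) ⇒ β ≥ 51/93 = 17/31.
Juno: cooperation gives 23 each period; deviation gives 80 once then 9 forever.
  β ≥ 57/71.
Both must hold, so the binding constraint is Juno's: β ≥ 57/71.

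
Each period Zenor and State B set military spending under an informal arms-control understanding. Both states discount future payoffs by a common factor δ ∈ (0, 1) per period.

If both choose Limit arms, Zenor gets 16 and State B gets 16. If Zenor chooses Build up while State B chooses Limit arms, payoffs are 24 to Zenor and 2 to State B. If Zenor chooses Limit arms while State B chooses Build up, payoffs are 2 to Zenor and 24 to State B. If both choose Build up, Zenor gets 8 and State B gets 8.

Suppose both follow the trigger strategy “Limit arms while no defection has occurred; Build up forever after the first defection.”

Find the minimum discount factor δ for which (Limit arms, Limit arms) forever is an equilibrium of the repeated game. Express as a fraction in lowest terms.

1/2

16/(1−δ) ≥ 24 + 8δ/(1−δ)
16 ≥ 24 − 16δ
δ ≥ 8/16 = 1/2.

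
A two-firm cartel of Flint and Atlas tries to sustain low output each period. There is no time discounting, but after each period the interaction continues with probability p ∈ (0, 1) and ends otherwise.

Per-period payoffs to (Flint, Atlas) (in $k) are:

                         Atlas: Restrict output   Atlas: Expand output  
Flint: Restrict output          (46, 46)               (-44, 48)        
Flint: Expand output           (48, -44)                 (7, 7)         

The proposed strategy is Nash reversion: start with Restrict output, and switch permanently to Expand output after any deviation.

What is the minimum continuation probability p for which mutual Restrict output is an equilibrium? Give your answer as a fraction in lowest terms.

2/41

Expected cooperation value is 46 + p·46 + p²·46 + … = 46/(1−p); deviation gives 48 + p·7/(1−p).
46 ≥ 48(1−p) + 7p ⇒ 41p ≥ 2 ⇒ p ≥ 2/41.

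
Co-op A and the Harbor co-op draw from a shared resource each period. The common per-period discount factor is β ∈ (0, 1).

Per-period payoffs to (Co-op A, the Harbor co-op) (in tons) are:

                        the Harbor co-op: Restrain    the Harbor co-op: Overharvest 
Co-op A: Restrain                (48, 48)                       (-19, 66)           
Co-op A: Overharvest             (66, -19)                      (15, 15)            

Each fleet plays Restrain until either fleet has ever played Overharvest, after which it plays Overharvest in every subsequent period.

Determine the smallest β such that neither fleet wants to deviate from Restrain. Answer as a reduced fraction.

6/17

One-period gain from deviating is 66 − 48 = 18. The loss is 48 − 15 = 33 in every subsequent period, with present value 33·β/(1−β).
Deviation is unprofitable when 33·β/(1−β) ≥ 18, i.e. β/(1−β) ≥ 6/11.
Equivalently β ≥ 18/(18+33) = 6/17.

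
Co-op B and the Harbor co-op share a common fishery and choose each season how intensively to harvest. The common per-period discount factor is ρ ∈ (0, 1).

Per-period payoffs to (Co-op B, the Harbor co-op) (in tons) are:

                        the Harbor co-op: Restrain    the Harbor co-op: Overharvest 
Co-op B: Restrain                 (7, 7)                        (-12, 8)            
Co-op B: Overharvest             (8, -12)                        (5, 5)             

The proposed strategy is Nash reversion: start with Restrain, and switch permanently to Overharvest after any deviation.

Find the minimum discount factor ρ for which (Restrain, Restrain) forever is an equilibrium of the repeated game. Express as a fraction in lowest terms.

Cooperation forever yields 7 each period: 7/(1−ρ).
Deviating yields 8 once, then 5 forever: 8 + 5ρ/(1−ρ).
No profitable deviation requires 7/(1−ρ) ≥ 8 + 5ρ/(1−ρ).
Multiplying by (1−ρ): 7 ≥ 8(1−ρ) + 5ρ = 8 − 3ρ.
So 3ρ ≥ 1, i.e. ρ ≥ 1/3.

1/3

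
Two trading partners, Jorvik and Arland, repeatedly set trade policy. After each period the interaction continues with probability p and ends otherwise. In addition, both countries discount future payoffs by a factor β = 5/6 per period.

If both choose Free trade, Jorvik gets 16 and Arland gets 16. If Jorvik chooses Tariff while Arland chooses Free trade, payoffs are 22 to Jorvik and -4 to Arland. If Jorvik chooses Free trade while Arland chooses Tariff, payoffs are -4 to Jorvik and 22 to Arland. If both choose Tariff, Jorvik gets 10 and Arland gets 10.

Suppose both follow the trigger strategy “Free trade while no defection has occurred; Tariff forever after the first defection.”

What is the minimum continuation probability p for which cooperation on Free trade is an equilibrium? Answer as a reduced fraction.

3/5

Expected continuation weight on next period's payoff is β·p = 5/6·p, which plays the role of the discount factor.
Cooperation requires 5/6·p ≥ (22−16)/(22−10) = 1/2, hence p ≥ 3/5.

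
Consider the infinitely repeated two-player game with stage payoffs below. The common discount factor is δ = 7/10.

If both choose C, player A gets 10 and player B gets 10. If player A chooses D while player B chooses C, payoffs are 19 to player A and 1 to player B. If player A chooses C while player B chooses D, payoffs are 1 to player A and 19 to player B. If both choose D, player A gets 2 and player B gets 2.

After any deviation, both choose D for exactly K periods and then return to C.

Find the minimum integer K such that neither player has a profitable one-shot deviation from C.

IC: δ(1−δ^K)/(1−δ) ≥ (19−10)/(10−2) = 9/8.
With δ = 7/10: need 1 − δ^K ≥ 9/8·(1−7/10)/(7/10), i.e. δ^K ≤ 0.5179.
Since (7/10)^1 = 0.7000 and (7/10)^2 = 0.4900, the smallest such K is 2.

2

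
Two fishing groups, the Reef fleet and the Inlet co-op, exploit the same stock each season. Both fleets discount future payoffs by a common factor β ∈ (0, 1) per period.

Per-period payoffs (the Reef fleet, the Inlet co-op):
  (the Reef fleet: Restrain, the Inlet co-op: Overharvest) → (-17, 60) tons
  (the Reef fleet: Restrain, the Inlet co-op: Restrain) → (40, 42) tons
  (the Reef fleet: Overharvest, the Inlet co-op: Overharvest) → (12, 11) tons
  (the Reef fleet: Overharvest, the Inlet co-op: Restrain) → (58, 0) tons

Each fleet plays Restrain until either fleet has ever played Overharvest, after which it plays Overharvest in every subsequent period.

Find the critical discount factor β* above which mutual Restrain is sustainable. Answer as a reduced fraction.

For the Reef fleet: deviation gain 58−40 = 18, per-period punishment loss 40−12 = 28. IC gives β ≥ 18/46 = 9/23.
For the Inlet co-op: gain 18, loss 31 per period, so β ≥ 18/49.
The tighter constraint is the Reef fleet's, so cooperation needs β ≥ 9/23.

9/23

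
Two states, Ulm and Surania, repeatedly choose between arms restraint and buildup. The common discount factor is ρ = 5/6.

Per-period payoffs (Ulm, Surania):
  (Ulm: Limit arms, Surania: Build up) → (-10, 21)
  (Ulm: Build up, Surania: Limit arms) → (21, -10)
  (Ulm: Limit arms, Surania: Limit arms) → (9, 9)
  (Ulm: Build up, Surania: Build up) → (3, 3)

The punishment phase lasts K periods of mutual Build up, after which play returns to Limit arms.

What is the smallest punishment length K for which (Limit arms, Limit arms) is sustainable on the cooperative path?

Need Σ_{k=1}^{K} ρ^k ≥ (21−9)/(9−3) = 2.0000 at ρ = 5/6.
At K = 2 the sum is 1.5278 < 2.0000; at K = 3 it is 2.1065 ≥ 2.0000.
So the minimum punishment length is K = 3.

3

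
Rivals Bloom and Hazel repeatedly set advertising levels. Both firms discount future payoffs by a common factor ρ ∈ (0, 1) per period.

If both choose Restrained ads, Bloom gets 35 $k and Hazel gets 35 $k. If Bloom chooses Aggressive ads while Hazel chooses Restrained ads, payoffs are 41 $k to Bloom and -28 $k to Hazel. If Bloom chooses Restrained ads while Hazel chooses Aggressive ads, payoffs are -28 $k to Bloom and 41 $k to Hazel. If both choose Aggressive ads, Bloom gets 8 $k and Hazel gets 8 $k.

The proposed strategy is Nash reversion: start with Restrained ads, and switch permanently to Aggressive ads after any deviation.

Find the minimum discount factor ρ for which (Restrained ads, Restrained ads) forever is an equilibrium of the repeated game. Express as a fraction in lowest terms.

35/(1−ρ) ≥ 41 + 8ρ/(1−ρ)
35 ≥ 41 − 33ρ
ρ ≥ 6/33 = 2/11.

2/11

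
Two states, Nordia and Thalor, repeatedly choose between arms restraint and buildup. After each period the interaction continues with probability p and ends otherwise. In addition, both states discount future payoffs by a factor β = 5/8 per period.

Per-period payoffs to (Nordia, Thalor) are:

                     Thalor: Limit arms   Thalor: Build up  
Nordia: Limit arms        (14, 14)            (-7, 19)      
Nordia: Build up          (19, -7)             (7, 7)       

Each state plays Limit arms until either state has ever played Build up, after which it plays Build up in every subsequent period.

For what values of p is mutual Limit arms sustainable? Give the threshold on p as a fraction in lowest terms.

2/3

Expected continuation weight on next period's payoff is β·p = 5/8·p, which plays the role of the discount factor.
Cooperation requires 5/8·p ≥ (19−14)/(19−7) = 5/12, hence p ≥ 2/3.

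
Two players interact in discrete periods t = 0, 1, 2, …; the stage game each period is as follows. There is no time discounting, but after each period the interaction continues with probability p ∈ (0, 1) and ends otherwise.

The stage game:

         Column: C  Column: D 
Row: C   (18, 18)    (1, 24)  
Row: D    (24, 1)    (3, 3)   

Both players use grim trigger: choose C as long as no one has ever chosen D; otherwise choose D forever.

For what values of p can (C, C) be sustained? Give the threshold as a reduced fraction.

2/7

Expected cooperation value is 18 + p·18 + p²·18 + … = 18/(1−p); deviation gives 24 + p·3/(1−p).
18 ≥ 24(1−p) + 3p ⇒ 21p ≥ 6 ⇒ p ≥ 6/21 = 2/7.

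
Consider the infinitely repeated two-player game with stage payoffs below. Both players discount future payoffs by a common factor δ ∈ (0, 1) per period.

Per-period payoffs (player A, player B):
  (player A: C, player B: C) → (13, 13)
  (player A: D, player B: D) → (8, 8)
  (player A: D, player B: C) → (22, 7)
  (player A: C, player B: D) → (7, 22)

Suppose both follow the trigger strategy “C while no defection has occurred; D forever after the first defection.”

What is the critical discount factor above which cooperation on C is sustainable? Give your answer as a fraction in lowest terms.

Cooperation forever yields 13 each period: 13/(1−δ).
Deviating yields 22 once, then 8 forever: 22 + 8δ/(1−δ).
No profitable deviation requires 13/(1−δ) ≥ 22 + 8δ/(1−δ).
Multiplying by (1−δ): 13 ≥ 22(1−δ) + 8δ = 22 − 14δ.
So 14δ ≥ 9, i.e. δ ≥ 9/14.

9/14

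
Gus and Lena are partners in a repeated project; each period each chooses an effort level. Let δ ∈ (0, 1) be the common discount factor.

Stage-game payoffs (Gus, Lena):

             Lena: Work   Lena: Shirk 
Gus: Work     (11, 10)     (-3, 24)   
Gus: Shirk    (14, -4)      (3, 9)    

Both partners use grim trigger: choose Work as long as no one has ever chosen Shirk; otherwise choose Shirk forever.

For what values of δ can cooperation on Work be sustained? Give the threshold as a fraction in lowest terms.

14/15

Gus's threshold: (14−11)/(14−3) = 3/11.
Lena's threshold: (24−10)/(24−9) = 14/15.
3/11 < 14/15, so Lena binds and δ* = 14/15.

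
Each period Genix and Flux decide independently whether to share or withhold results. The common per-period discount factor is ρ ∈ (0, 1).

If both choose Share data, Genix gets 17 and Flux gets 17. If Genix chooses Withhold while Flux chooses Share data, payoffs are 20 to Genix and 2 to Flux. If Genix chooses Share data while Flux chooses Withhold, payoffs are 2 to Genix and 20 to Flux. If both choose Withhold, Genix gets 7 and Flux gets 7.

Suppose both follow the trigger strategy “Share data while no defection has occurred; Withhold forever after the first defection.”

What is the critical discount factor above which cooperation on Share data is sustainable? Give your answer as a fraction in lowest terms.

3/13

Cooperation forever yields 17 each period: 17/(1−ρ).
Deviating yields 20 once, then 7 forever: 20 + 7ρ/(1−ρ).
No profitable deviation requires 17/(1−ρ) ≥ 20 + 7ρ/(1−ρ).
Multiplying by (1−ρ): 17 ≥ 20(1−ρ) + 7ρ = 20 − 13ρ.
So 13ρ ≥ 3, i.e. ρ ≥ 3/13.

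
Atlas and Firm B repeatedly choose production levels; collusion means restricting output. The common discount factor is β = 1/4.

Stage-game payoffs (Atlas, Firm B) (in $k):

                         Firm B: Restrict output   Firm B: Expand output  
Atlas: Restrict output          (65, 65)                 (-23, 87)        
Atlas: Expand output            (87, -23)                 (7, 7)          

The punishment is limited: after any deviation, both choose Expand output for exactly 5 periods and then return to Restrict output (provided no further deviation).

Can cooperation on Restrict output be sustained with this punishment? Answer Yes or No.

No

A one-shot deviation gives 87 now, then 7 for 5 periods, then back to 65.
Gain from deviating: (87−65) today; loss: (65−7) in each of the next 5 periods.
No-deviation condition: (65−7)(β+…+β^5) ≥ 87−65, i.e. β+…+β^5 ≥ 11/29.
At β = 1/4: β+…+β^5 = 0.3330 < 0.3793.
So cooperation is not sustainable.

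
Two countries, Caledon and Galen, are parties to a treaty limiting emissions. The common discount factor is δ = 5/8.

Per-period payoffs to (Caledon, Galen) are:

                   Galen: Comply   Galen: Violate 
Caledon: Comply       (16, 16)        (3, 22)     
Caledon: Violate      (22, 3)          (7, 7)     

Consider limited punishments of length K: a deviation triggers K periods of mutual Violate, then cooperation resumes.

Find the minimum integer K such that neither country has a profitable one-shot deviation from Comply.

Need Σ_{k=1}^{K} δ^k ≥ (22−16)/(16−7) = 0.6667 at δ = 5/8.
At K = 1 the sum is 0.6250 < 0.6667; at K = 2 it is 1.0156 ≥ 0.6667.
So the minimum punishment length is K = 2.

2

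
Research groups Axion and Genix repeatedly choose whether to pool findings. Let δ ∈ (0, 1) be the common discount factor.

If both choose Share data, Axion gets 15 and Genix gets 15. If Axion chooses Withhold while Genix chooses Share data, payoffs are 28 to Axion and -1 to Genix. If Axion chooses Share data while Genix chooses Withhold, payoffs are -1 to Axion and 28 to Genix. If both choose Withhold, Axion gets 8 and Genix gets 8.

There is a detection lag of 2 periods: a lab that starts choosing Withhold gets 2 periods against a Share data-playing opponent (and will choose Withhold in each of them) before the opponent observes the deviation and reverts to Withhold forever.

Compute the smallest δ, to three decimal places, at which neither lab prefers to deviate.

Deviating for the 2 undetected periods gains 28−15 = 13 per period over cooperation, then loses 15−8 = 7 per period forever once punishment starts.
Gain: 13(1 + δ + … + δ^1); loss: 7·δ^2/(1−δ).
No profitable deviation ⇔ 13(1−δ^2) ≤ 7·δ^2, i.e. δ^2 ≥ 13/(13+7) = 13/20.
Hence δ ≥ (13/20)^(1/2) ≈ 0.806.

0.806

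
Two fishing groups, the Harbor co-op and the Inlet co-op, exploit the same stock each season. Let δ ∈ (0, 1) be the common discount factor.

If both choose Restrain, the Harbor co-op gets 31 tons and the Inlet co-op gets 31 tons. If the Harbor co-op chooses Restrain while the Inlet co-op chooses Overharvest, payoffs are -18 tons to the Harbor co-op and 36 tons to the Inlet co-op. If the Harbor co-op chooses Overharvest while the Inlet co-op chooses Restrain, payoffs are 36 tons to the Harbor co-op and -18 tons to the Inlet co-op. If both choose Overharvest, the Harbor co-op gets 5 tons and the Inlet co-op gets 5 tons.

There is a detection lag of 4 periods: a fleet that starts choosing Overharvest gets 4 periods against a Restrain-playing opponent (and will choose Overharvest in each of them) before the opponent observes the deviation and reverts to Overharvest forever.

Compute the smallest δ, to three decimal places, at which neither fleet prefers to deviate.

0.634

A deviator earns 36 for 4 periods, then 5 forever; cooperating earns 31 forever. Multiplying the IC by (1−δ):
31 ≥ 36(1−δ^4) + 5δ^4, so 31·δ^4 ≥ 5 and δ^4 ≥ 5/31.
δ ≥ (5/31)^(1/4) ≈ 0.634.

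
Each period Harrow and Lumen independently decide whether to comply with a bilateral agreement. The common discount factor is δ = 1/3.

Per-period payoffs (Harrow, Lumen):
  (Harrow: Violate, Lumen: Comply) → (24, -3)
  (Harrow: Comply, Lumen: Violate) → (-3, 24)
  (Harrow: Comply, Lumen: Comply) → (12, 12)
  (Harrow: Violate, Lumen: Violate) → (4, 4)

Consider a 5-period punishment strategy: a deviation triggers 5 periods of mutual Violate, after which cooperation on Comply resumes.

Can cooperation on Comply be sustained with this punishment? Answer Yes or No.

No

A one-shot deviation gives 24 now, then 4 for 5 periods, then back to 12.
Gain from deviating: (24−12) today; loss: (12−4) in each of the next 5 periods.
No-deviation condition: (12−4)(δ+…+δ^5) ≥ 24−12, i.e. δ+…+δ^5 ≥ 3/2.
At δ = 1/3: δ+…+δ^5 = 0.4979 < 1.5000.
So cooperation is not sustainable.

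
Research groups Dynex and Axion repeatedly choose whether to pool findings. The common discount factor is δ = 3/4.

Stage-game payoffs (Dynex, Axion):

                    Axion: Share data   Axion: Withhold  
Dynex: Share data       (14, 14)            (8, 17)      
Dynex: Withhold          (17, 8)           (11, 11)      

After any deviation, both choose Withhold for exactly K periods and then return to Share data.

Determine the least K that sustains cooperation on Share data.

Need Σ_{k=1}^{K} δ^k ≥ (17−14)/(14−11) = 1.0000 at δ = 3/4.
At K = 1 the sum is 0.7500 < 1.0000; at K = 2 it is 1.3125 ≥ 1.0000.
So the minimum punishment length is K = 2.

2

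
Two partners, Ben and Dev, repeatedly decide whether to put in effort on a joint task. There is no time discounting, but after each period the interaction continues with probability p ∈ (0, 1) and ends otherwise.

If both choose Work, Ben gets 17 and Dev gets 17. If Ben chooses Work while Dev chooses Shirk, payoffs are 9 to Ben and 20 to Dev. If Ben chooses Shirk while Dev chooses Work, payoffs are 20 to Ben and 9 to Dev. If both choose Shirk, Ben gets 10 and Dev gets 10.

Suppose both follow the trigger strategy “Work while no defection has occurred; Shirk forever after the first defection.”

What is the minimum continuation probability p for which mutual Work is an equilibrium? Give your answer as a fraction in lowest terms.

With no time discounting, the continuation probability p plays the role of the discount factor.
Grim-trigger IC: 17/(1−p) ≥ 20 + 10p/(1−p) ⇒ p ≥ (20−17)/(20−10) = 3/10.

3/10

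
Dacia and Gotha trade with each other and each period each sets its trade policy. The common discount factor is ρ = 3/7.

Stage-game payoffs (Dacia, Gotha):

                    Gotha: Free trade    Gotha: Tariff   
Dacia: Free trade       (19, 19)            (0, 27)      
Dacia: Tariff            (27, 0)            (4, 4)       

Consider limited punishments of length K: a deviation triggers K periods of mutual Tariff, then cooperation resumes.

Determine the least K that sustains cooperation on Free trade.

Need Σ_{k=1}^{K} ρ^k ≥ (27−19)/(19−4) = 0.5333 at ρ = 3/7.
At K = 1 the sum is 0.4286 < 0.5333; at K = 2 it is 0.6122 ≥ 0.5333.
So the minimum punishment length is K = 2.

2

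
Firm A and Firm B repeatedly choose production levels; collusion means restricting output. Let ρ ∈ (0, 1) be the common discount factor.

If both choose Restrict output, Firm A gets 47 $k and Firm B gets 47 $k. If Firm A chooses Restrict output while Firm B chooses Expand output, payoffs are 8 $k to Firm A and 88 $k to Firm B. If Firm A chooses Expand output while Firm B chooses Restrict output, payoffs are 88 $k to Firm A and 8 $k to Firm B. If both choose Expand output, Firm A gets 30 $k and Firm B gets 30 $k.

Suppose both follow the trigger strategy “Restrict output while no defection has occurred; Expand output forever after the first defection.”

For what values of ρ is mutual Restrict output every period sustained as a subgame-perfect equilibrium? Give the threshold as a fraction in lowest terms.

41/58

One-period gain from deviating is 88 − 47 = 41. The loss is 47 − 30 = 17 in every subsequent period, with present value 17·ρ/(1−ρ).
Deviation is unprofitable when 17·ρ/(1−ρ) ≥ 41, i.e. ρ/(1−ρ) ≥ 41/17.
Equivalently ρ ≥ 41/(41+17) = 41/58.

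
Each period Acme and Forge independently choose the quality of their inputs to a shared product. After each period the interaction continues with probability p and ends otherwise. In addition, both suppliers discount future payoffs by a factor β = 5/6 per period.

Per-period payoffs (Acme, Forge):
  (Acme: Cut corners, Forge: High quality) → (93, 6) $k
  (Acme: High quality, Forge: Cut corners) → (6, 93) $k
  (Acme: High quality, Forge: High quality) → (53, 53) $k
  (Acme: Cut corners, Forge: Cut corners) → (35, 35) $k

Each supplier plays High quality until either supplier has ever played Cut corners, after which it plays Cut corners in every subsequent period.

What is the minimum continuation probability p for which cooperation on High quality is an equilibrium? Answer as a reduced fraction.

Expected continuation weight on next period's payoff is β·p = 5/6·p, which plays the role of the discount factor.
Cooperation requires 5/6·p ≥ (93−53)/(93−35) = 20/29, hence p ≥ 24/29.

24/29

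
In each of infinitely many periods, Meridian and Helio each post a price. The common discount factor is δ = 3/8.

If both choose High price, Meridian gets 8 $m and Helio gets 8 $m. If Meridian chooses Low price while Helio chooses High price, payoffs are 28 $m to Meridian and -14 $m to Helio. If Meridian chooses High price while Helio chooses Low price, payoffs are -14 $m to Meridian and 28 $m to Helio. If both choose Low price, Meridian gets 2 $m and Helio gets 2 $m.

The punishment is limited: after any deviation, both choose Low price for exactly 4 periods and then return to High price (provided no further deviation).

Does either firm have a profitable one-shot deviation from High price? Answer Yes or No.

Yes

IC: δ+…+δ^4 ≥ (28−8)/(8−2) = 10/3.
At δ = 3/8: partial sum = 0.5881 < 3.3333. Cooperation not sustainable.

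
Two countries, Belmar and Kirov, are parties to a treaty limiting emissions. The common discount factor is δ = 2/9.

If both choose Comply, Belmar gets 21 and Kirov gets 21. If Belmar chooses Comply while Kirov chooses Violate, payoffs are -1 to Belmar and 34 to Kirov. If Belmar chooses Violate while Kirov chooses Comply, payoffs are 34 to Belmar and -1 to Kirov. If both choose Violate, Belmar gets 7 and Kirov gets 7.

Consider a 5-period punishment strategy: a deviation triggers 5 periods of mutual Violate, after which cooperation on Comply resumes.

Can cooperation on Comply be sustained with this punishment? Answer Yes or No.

No

A one-shot deviation gives 34 now, then 7 for 5 periods, then back to 21.
Gain from deviating: (34−21) today; loss: (21−7) in each of the next 5 periods.
No-deviation condition: (21−7)(δ+…+δ^5) ≥ 34−21, i.e. δ+…+δ^5 ≥ 13/14.
At δ = 2/9: δ+…+δ^5 = 0.2856 < 0.9286.
So cooperation is not sustainable.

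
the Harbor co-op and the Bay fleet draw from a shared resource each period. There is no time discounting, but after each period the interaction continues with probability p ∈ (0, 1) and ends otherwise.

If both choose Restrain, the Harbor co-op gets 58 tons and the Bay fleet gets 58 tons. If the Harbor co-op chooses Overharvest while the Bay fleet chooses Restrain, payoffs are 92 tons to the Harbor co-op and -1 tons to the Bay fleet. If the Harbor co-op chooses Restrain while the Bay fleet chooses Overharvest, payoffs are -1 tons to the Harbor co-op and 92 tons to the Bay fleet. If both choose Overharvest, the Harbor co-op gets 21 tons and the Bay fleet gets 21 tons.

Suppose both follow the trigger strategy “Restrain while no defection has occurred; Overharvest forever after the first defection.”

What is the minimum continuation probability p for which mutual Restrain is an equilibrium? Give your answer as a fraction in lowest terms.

Expected cooperation value is 58 + p·58 + p²·58 + … = 58/(1−p); deviation gives 92 + p·21/(1−p).
58 ≥ 92(1−p) + 21p ⇒ 71p ≥ 34 ⇒ p ≥ 34/71.

34/71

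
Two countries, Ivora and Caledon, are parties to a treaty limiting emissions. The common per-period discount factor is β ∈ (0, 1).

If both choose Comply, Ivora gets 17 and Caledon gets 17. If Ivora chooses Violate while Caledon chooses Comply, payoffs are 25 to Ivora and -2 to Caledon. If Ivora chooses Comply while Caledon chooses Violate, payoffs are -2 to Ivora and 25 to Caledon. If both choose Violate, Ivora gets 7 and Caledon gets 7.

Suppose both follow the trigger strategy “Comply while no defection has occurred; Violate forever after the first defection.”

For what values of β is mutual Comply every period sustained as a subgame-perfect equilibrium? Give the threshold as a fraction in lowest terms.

One-period gain from deviating is 25 − 17 = 8. The loss is 17 − 7 = 10 in every subsequent period, with present value 10·β/(1−β).
Deviation is unprofitable when 10·β/(1−β) ≥ 8, i.e. β/(1−β) ≥ 4/5.
Equivalently β ≥ 8/(8+10) = 4/9.

4/9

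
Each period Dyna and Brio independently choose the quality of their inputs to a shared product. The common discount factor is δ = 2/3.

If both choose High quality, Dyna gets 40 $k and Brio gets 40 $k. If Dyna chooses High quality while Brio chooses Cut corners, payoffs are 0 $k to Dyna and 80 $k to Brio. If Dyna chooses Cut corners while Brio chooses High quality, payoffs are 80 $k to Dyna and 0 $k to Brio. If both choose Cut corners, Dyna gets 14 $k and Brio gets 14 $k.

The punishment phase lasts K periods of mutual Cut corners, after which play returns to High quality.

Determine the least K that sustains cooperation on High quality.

IC: δ(1−δ^K)/(1−δ) ≥ (80−40)/(40−14) = 20/13.
With δ = 2/3: need 1 − δ^K ≥ 20/13·(1−2/3)/(2/3), i.e. δ^K ≤ 0.2308.
Since (2/3)^3 = 0.2963 and (2/3)^4 = 0.1975, the smallest such K is 4.

4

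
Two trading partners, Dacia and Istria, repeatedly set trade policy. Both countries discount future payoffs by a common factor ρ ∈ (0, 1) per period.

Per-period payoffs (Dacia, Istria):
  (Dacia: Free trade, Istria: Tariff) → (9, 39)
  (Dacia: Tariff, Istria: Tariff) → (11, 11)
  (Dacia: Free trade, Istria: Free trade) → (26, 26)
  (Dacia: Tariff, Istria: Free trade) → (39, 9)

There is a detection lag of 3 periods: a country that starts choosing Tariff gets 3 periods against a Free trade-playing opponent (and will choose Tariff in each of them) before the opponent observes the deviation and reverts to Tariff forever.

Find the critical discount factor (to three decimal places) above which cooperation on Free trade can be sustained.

0.774

The best deviation is to choose Tariff for all 3 undetected periods, earning 39 each, then 11 forever once detected.
Deviation value: 39(1−ρ^3)/(1−ρ) + 11ρ^3/(1−ρ); cooperation value: 26/(1−ρ).
IC: 26 ≥ 39(1−ρ^3) + 11ρ^3 = 39 − 28ρ^3.
So ρ^3 ≥ 13/28, giving ρ ≥ (13/28)^(1/3) ≈ 0.774.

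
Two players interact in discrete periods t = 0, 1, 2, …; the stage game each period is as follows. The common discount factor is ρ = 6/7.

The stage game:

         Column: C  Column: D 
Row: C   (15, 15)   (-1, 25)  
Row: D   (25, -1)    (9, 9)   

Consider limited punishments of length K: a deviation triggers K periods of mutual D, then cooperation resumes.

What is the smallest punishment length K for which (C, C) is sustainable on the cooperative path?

3

IC: ρ(1−ρ^K)/(1−ρ) ≥ (25−15)/(15−9) = 5/3.
With ρ = 6/7: need 1 − ρ^K ≥ 5/3·(1−6/7)/(6/7), i.e. ρ^K ≤ 0.7222.
Since (6/7)^2 = 0.7347 and (6/7)^3 = 0.6297, the smallest such K is 3.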